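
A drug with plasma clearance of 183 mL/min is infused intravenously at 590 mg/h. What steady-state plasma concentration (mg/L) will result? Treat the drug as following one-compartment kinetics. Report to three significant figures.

CL = 183 mL/min = 183 × 0.06 = 10.98 L/h
Css = rate / CL = 590 / 10.98 = 53.73 mg/L

53.7 mg/L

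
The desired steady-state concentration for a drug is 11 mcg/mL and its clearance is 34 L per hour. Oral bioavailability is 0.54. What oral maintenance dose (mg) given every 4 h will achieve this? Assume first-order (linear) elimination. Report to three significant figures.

D = CL × Css × τ / F = 34.00 × 11 × 4 / 0.54 = 2770 mg

2770 mg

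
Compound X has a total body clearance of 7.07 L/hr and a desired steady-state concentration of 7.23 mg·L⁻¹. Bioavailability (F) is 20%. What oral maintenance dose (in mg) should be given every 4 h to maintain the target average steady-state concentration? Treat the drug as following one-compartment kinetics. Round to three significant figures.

D = CL × Css × τ / F = 7.070 × 7.23 × 4 / 0.2 = 1022 mg

1020 mg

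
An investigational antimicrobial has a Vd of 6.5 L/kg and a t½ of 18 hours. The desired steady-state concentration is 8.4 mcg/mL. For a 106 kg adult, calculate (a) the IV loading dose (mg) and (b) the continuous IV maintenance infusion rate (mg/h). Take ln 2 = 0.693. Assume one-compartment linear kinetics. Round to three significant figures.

Vd = 6.5 L/kg × 106 kg = 689.0 L
LD = Vd × C = 689.0 × 8.4 = 5788 mg
CL = 0.693 × Vd / t½ = 0.693 × 689.0 / 18 = 26.53 L/h
Infusion rate = CL × Css = 26.53 × 8.4 = 222.9 mg/h

(a) 5790 mg; (b) 223 mg/h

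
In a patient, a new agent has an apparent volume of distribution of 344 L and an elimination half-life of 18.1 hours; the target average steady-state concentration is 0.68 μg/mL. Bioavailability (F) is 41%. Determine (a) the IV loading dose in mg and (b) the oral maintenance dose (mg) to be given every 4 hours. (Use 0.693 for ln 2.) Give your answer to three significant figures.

(a) 234 mg; (b) 87.4 mg

LD = Vd × C = 344.0 × 0.68 = 233.9 mg
CL = 0.693 × Vd / t½ = 0.693 × 344.0 / 18.1 = 13.17 L/h
D = CL × Css × τ / F = 13.17 × 0.68 × 4 / 0.41 = 87.37 mg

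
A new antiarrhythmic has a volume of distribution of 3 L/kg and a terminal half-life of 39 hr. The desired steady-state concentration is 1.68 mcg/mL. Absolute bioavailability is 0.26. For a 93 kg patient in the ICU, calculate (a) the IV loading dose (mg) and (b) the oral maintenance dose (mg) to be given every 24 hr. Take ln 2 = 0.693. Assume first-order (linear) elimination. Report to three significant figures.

Vd(total) = 93 kg × 3 L/kg = 279.0 L
LD = Vd × C = 279.0 × 1.68 = 468.7 mg
CL = 0.693 × Vd / t½ = 0.693 × 279.0 / 39 = 4.958 L/h
D = CL × Css × τ / F = 4.958 × 1.68 × 24 / 0.26 = 768.9 mg

(a) 469 mg; (b) 769 mg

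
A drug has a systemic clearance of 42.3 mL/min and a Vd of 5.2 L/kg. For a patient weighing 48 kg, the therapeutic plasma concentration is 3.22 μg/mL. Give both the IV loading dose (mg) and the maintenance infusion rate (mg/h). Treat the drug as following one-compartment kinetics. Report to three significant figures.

(a) 804 mg; (b) 8.17 mg/h

Vd = 5.2 L/kg × 48 kg = 249.6 L
Loading dose = Vd × C = 249.6 × 3.22 = 803.7 mg
Convert clearance: 42.3 mL/min × 60 min/h ÷ 1000 mL/L = 2.538 L/h
Maintenance: replace elimination → rate = CL × Css = 2.538 × 3.22 = 8.172 mg/h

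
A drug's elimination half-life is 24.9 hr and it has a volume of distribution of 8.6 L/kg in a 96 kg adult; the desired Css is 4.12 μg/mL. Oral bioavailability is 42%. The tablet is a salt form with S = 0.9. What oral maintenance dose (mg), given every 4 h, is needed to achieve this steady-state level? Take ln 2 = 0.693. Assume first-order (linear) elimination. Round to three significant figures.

Vd(total) = 96 kg × 8.6 L/kg = 825.6 L
CL = 0.693 × Vd / t½ = 0.693 × 825.6 / 24.9 = 22.98 L/h
D = CL × Css × τ / F / S = 22.98 × 4.12 × 4 / 0.42 / 0.9 = 1002 mg

1000 mg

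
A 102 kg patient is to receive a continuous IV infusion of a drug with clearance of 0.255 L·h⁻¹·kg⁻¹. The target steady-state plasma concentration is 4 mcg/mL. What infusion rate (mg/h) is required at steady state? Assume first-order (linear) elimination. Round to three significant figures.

CL = 0.255 L·h⁻¹·kg⁻¹ × 102 kg = 26.01 L/h
At steady state, infusion rate equals elimination rate: rate in = CL × Css.
Rate = CL × Css = 26.01 × 4 = 104.0 mg/h

104 mg/h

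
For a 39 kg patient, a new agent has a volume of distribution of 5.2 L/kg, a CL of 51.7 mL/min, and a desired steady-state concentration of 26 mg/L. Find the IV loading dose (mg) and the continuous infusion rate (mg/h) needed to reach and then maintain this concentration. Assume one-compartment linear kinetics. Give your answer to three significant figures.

(a) 5270 mg; (b) 80.7 mg/h

Vd = 5.2 L/kg × 39 kg = 202.8 L
LD = Vd · C_target = 202.8 × 26 = 5273 mg
CL = 51.7 mL/min = 51.7 × 0.06 = 3.102 L/h
Maintenance infusion rate = CL × Css = 3.102 × 26 = 80.65 mg/h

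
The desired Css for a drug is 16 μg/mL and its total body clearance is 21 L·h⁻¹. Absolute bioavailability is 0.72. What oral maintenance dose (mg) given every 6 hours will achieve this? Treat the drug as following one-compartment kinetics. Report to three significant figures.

2800 mg

D = CL × Css × τ / F = 21.00 × 16 × 6 / 0.72 = 2800 mg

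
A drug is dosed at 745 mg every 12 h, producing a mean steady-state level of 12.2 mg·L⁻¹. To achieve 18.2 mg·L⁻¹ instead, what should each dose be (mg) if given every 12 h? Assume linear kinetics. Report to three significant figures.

1110 mg

With linear kinetics, Css is proportional to dose rate (D/τ) at fixed clearance.
D₂ = D₁ × (Css,target / Css,current) = 745 × 18.2/12.2 = 1111 mg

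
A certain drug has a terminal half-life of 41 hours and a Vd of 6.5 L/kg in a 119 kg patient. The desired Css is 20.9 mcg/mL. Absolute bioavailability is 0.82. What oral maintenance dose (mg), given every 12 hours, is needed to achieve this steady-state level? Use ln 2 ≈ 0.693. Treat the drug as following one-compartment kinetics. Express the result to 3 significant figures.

4000 mg

Total Vd = 6.5 × 119 = 773.5 L
CL = 0.693 × Vd / t½ = 0.693 × 773.5 / 41 = 13.07 L/h
D = CL × Css × τ / F = 13.07 × 20.9 × 12 / 0.82 = 3998 mg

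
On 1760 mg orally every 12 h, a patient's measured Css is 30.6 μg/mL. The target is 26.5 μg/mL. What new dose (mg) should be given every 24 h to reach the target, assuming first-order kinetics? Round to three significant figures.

For first-order elimination, Css ∝ F·D/(CL·τ); F and CL are unchanged, so Css ∝ D/τ.
D₂ = D₁ × (Css,target / Css,current) × (τ₂/τ₁) = 1760 × (26.5/30.6) × (24/12) = 3048 mg

3050 mg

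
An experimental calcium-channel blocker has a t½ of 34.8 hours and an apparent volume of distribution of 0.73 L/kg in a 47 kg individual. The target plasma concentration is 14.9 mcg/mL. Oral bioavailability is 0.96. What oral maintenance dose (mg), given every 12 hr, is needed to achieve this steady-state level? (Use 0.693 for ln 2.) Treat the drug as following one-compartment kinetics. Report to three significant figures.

127 mg

Total Vd = 0.73 × 47 = 34.31 L
CL = ln 2 · Vd / t½ = 0.693 × 34.31 / 34.8 = 0.6832 L/h
D = CL × Css × τ / F = 0.6832 × 14.9 × 12 / 0.96 = 127.2 mg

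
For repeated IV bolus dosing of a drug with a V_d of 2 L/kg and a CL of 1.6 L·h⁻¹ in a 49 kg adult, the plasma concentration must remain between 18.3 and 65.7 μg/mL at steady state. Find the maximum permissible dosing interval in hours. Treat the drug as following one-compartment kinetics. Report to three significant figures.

Vd(total) = 49 kg × 2 L/kg = 98.00 L
k = CL / Vd = 1.600 / 98.00 = 0.01633 h⁻¹
Between IV bolus doses, concentration decays as C = C₀·e^(−kτ), so C_peak/C_trough = e^(kτ).
τ_max = ln(C_peak/C_trough) / k = ln(65.7/18.3) / 0.01633 = 1.278 / 0.01633 = 78.26 h

78.3 h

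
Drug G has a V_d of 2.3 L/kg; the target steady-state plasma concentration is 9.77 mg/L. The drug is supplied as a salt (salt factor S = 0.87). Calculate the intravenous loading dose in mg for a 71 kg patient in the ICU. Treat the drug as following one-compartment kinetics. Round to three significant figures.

Vd(total) = 71 kg × 2.3 L/kg = 163.3 L
The loading dose fills Vd to the target concentration.
LD = Vd × C / S = 163.3 × 9.770 / 0.87 = 1834 mg

1830 mg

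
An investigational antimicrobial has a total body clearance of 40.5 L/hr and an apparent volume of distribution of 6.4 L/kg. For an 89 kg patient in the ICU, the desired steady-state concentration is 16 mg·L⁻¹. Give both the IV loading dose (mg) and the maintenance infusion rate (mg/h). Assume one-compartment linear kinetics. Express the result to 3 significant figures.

Total Vd = 6.4 × 89 = 569.6 L
LD = Vd · C_target = 569.6 × 16 = 9114 mg
Maintenance: replace elimination → rate = CL × Css = 40.50 × 16 = 648.0 mg/h

(a) 9110 mg; (b) 648 mg/h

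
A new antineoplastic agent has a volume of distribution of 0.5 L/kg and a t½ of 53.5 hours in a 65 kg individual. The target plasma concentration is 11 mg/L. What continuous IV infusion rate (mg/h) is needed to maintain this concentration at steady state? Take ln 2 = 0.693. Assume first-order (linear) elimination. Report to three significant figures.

4.63 mg/h

Total Vd = 0.5 × 65 = 32.50 L
k = 0.693/53.5 = 0.01295 h⁻¹, so CL = k·Vd = 0.01295 × 32.50 = 0.4209 L/h
Infusion rate = CL × Css = 0.4209 × 11 = 4.630 mg/h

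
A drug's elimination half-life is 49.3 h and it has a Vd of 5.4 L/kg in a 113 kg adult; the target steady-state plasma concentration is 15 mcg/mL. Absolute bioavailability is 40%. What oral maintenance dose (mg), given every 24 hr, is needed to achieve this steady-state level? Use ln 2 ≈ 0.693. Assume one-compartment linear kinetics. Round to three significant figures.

7720 mg

Total Vd = 5.4 × 113 = 610.2 L
CL = ln 2 · Vd / t½ = 0.693 × 610.2 / 49.3 = 8.577 L/h
D = CL × Css × τ / F = 8.577 × 15 × 24 / 0.4 = 7719 mg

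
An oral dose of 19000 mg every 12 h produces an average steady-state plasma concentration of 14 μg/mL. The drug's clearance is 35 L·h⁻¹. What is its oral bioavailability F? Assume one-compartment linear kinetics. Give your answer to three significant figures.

F·D/τ = CL·Css at steady state → F = CL·Css·τ / D.
F = 35 × 14 × 12 / 19000 = 0.309

0.309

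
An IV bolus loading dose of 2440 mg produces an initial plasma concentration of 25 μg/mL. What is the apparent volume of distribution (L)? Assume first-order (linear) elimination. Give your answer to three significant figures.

Immediately after an IV bolus, C₀ = Dose / Vd, so Vd = Dose / C₀.
Vd = 2440 / 25 = 97.60 L

97.6 L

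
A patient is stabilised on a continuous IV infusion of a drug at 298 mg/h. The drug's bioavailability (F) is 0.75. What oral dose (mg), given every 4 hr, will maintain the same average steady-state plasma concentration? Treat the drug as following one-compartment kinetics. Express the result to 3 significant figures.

1590 mg

To maintain the same Css, the systemic dosing rate must be unchanged: F·D/τ = infusion rate.
D = rate × τ / F = 298 × 4 / 0.75 = 1589 mg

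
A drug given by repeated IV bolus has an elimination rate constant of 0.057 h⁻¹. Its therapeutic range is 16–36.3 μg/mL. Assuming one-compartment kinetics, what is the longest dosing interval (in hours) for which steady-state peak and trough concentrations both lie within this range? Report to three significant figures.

Between IV bolus doses, concentration decays as C = C₀·e^(−kτ), so C_peak/C_trough = e^(kτ).
τ_max = ln(C_peak/C_trough) / k = ln(36.3/16) / 0.05700 = 0.8192 / 0.05700 = 14.37 h

14.4 h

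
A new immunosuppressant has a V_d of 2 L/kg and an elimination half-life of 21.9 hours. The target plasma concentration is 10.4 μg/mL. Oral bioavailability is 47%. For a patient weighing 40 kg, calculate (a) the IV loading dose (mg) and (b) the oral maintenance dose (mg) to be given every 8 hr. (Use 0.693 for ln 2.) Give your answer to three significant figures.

(a) 832 mg; (b) 448 mg

Vd(total) = 40 kg × 2 L/kg = 80.00 L
LD = Vd × C = 80.00 × 10.4 = 832.0 mg
CL = 0.693 × Vd / t½ = 0.693 × 80.00 / 21.9 = 2.532 L/h
D = CL × Css × τ / F = 2.532 × 10.4 × 8 / 0.47 = 448.2 mg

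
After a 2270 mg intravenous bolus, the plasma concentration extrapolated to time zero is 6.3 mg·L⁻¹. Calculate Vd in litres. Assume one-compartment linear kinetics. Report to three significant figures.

Immediately after an IV bolus, C₀ = Dose / Vd, so Vd = Dose / C₀.
Vd = 2270 / 6.3 = 360.3 L

360 L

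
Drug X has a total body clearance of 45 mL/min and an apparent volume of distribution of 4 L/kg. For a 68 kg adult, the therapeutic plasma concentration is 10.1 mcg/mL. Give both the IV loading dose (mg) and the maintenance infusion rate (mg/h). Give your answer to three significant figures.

(a) 2750 mg; (b) 27.3 mg/h

Vd = 4 L/kg × 68 kg = 272.0 L
Loading: fill Vd to C_target → 272.0 L × 10.1 mg/L = 2747 mg
CL = 45 mL/min × 60/1000 = 2.700 L/h
Maintenance infusion rate = CL × Css = 2.700 × 10.1 = 27.27 mg/h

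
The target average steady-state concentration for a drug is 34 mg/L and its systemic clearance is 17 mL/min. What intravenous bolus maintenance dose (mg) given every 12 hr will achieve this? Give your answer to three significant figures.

416 mg

CL = 17 mL/min = 17 × 0.06 = 1.020 L/h
D = CL × Css × τ = 1.020 × 34 × 12 = 416.2 mg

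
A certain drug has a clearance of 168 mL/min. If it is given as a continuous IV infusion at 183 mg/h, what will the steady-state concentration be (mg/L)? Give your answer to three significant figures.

18.2 mg/L

Convert clearance: 168 mL/min × 60 min/h ÷ 1000 mL/L = 10.08 L/h
Css = rate / CL = 183 / 10.08 = 18.15 mg/L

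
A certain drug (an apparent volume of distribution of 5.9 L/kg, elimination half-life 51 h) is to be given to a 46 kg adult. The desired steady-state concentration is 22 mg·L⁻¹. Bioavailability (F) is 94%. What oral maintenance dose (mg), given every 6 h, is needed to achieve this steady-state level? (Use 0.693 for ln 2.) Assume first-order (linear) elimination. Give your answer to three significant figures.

Vd = 5.9 L/kg × 46 kg = 271.4 L
k = 0.693/51 = 0.01359 h⁻¹, so CL = k·Vd = 0.01359 × 271.4 = 3.688 L/h
D = CL × Css × τ / F = 3.688 × 22 × 6 / 0.94 = 517.9 mg

518 mg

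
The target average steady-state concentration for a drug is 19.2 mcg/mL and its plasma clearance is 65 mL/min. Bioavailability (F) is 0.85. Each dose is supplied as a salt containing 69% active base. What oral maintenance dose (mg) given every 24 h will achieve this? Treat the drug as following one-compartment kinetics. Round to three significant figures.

3060 mg

CL = 65 mL/min × 60/1000 = 3.900 L/h
At steady state, dose per interval replaces the amount cleared in that interval: F·S·D/τ = CL·Css.
D = CL × Css × τ / F / S = 3.900 × 19.2 × 24 / 0.85 / 0.69 = 3064 mg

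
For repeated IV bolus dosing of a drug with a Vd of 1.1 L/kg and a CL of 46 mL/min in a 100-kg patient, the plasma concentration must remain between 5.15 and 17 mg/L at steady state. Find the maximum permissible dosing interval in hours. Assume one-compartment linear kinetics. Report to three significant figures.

Total Vd = 1.1 × 100 = 110.0 L
Convert clearance: 46 mL/min × 60 min/h ÷ 1000 mL/L = 2.760 L/h
k = CL / Vd = 2.760 / 110.0 = 0.02509 h⁻¹
Between IV bolus doses, concentration decays as C = C₀·e^(−kτ), so C_peak/C_trough = e^(kτ).
τ_max = ln(C_peak/C_trough) / k = ln(17/5.15) / 0.02509 = 1.194 / 0.02509 = 47.59 h

47.6 h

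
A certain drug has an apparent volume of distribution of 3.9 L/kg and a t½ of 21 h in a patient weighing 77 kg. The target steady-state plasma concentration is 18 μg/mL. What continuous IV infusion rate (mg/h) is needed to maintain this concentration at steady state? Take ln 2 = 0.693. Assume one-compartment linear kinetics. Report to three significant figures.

Vd = 3.9 L/kg × 77 kg = 300.3 L
k = 0.693/21 = 0.03300 h⁻¹, so CL = k·Vd = 0.03300 × 300.3 = 9.910 L/h
Infusion rate = CL × Css = 9.910 × 18 = 178.4 mg/h

178 mg/h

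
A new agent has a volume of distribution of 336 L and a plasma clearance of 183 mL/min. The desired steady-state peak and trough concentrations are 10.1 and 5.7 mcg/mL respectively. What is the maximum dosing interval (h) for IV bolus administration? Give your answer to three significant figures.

CL = 183 mL/min = 183 × 0.06 = 10.98 L/h
k = CL / Vd = 10.98 / 336.0 = 0.03268 h⁻¹
Between IV bolus doses, concentration decays as C = C₀·e^(−kτ), so C_peak/C_trough = e^(kτ).
τ_max = ln(C_peak/C_trough) / k = ln(10.1/5.7) / 0.03268 = 0.5721 / 0.03268 = 17.51 h

17.5 h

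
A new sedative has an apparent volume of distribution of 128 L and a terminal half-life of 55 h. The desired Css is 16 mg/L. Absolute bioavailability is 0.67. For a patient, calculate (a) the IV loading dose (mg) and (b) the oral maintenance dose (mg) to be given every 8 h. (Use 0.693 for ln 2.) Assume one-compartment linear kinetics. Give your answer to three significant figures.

LD = Vd × C = 128.0 × 16 = 2048 mg
CL = 0.693 × Vd / t½ = 0.693 × 128.0 / 55 = 1.613 L/h
D = CL × Css × τ / F = 1.613 × 16 × 8 / 0.67 = 308.2 mg

(a) 2050 mg; (b) 308 mg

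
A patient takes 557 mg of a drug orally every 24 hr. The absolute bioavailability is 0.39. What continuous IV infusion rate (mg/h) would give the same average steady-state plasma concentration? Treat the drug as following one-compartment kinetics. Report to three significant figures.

9.05 mg/h

Equivalent systemic input: infusion rate = F·D/τ.
Rate = 0.39 × 557 / 24 = 9.051 mg/h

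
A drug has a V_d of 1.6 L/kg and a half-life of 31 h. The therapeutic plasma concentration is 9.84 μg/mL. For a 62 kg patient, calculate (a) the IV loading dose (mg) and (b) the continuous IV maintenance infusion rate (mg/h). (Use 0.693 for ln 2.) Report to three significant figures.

Vd = 1.6 L/kg × 62 kg = 99.20 L
LD = Vd × C = 99.20 × 9.84 = 976.1 mg
CL = 0.693 × Vd / t½ = 0.693 × 99.20 / 31 = 2.218 L/h
Infusion rate = CL × Css = 2.218 × 9.84 = 21.83 mg/h

(a) 976 mg; (b) 21.8 mg/h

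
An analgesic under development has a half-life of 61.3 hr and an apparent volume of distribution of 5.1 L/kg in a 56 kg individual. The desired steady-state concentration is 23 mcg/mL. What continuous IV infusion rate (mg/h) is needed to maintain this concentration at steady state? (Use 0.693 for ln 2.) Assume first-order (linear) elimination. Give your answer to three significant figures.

74.3 mg/h

Total Vd = 5.1 × 56 = 285.6 L
CL = 0.693 × Vd / t½ = 0.693 × 285.6 / 61.3 = 3.229 L/h
Infusion rate = CL × Css = 3.229 × 23 = 74.27 mg/h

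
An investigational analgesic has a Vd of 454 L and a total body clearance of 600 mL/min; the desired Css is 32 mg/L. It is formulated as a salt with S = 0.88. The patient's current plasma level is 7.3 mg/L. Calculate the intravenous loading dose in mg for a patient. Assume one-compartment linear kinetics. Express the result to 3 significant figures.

12700 mg

Concentration deficit ΔC = 32 − 7.3 = 24.70 mg/L
LD = Vd × ΔC / S = 454.0 × 24.70 / 0.88 = 12740 mg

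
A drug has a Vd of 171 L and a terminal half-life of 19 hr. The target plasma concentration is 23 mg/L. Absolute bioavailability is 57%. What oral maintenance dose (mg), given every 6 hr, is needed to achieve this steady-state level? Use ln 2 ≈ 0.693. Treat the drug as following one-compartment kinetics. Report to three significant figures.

1510 mg

CL = ln 2 · Vd / t½ = 0.693 × 171.0 / 19 = 6.237 L/h
D = CL × Css × τ / F = 6.237 × 23 × 6 / 0.57 = 1510 mg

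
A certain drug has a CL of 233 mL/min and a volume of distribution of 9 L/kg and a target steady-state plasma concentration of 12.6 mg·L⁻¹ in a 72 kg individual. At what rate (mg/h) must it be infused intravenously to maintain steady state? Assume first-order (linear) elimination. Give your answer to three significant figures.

Convert clearance: 233 mL/min × 60 min/h ÷ 1000 mL/L = 13.98 L/h
Maintenance depends on clearance, not Vd — rate in must match rate out.
R₀ = 13.98 × 12.6 = 176.1 mg/h

176 mg/h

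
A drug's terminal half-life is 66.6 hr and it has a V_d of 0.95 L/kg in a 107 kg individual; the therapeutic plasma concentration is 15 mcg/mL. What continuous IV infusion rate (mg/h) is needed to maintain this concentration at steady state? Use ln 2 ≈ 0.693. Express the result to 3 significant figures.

Vd(total) = 107 kg × 0.95 L/kg = 101.7 L
k = 0.693/66.6 = 0.01041 h⁻¹, so CL = k·Vd = 0.01041 × 101.7 = 1.059 L/h
Infusion rate = CL × Css = 1.059 × 15 = 15.89 mg/h

15.9 mg/h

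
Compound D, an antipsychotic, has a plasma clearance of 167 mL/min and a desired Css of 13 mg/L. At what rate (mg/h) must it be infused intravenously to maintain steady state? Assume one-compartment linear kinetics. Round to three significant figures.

130 mg/h

CL = 167 mL/min × 60/1000 = 10.02 L/h
At steady state, infusion rate equals elimination rate: rate in = CL × Css.
Infusion rate = CL · Css = 10.02 L/h × 13 mg/L = 130.3 mg/h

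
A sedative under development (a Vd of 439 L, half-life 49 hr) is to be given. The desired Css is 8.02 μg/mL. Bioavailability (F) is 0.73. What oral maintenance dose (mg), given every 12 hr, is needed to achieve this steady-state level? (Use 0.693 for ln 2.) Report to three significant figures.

CL = ln 2 · Vd / t½ = 0.693 × 439.0 / 49 = 6.209 L/h
D = CL × Css × τ / F = 6.209 × 8.02 × 12 / 0.73 = 818.6 mg

819 mg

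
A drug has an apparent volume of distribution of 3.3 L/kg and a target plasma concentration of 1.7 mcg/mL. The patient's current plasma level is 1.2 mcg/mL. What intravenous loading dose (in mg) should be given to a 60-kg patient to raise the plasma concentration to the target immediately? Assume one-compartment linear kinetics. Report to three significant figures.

Total Vd = 3.3 × 60 = 198.0 L
The loading dose fills Vd to the target concentration.
Concentration deficit ΔC = 1.7 − 1.2 = 0.5000 mg/L
LD = Vd × ΔC = 198.0 × 0.5000 = 99.00 mg

99.0 mg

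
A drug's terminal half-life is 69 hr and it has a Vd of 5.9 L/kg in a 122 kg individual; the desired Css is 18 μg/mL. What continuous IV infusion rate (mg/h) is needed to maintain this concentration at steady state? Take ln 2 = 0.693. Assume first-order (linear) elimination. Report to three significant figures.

130 mg/h

Vd(total) = 122 kg × 5.9 L/kg = 719.8 L
k = 0.693/69 = 0.01004 h⁻¹, so CL = k·Vd = 0.01004 × 719.8 = 7.227 L/h
Infusion rate = CL × Css = 7.227 × 18 = 130.1 mg/h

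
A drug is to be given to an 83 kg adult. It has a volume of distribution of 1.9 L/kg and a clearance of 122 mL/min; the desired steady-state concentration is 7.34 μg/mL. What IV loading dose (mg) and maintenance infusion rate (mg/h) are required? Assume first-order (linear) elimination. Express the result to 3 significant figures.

Vd = 1.9 L/kg × 83 kg = 157.7 L
LD = Vd · C_target = 157.7 × 7.34 = 1158 mg
Convert clearance: 122 mL/min × 60 min/h ÷ 1000 mL/L = 7.320 L/h
Maintenance infusion rate = CL × Css = 7.320 × 7.34 = 53.73 mg/h

(a) 1160 mg; (b) 53.7 mg/h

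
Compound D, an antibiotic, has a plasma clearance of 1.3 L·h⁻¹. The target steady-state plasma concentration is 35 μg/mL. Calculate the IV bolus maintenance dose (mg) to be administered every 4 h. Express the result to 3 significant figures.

182 mg

D = CL × Css × τ = 1.300 × 35 × 4 = 182.0 mg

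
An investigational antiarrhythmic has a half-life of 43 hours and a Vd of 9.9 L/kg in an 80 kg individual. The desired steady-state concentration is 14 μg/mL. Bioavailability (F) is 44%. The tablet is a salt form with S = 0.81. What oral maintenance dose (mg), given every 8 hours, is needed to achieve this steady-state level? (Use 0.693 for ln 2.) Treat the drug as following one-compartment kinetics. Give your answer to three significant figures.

4010 mg

Total Vd = 9.9 × 80 = 792.0 L
CL = 0.693 × Vd / t½ = 0.693 × 792.0 / 43 = 12.76 L/h
D = CL × Css × τ / F / S = 12.76 × 14 × 8 / 0.44 / 0.81 = 4010 mg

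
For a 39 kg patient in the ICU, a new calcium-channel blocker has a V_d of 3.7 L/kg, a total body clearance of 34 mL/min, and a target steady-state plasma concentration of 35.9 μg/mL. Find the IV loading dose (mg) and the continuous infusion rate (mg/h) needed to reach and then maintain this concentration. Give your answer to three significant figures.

(a) 5180 mg; (b) 73.2 mg/h

Vd(total) = 39 kg × 3.7 L/kg = 144.3 L
Loading dose = Vd × C = 144.3 × 35.9 = 5180 mg
CL = 34 mL/min × 60/1000 = 2.040 L/h
Maintenance: replace elimination → rate = CL × Css = 2.040 × 35.9 = 73.24 mg/h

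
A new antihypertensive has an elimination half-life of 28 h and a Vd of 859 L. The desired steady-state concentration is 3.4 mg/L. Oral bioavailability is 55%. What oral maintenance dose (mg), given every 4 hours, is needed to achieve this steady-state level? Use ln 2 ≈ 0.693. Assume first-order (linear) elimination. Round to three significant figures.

526 mg

CL = 0.693 × Vd / t½ = 0.693 × 859.0 / 28 = 21.26 L/h
D = CL × Css × τ / F = 21.26 × 3.4 × 4 / 0.55 = 525.7 mg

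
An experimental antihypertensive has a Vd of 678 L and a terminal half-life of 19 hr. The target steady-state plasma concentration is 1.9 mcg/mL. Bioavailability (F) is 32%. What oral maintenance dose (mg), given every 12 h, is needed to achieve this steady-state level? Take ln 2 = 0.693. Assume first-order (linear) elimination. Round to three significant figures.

CL = ln 2 · Vd / t½ = 0.693 × 678.0 / 19 = 24.73 L/h
D = CL × Css × τ / F = 24.73 × 1.9 × 12 / 0.32 = 1762 mg

1760 mg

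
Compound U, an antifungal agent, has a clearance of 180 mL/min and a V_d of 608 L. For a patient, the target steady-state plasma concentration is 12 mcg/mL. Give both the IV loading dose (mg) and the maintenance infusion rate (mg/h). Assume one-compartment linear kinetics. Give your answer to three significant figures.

(a) 7300 mg; (b) 130 mg/h

LD = Vd · C_target = 608.0 × 12 = 7296 mg
CL = 180 mL/min = 180 × 0.06 = 10.80 L/h
Maintenance infusion rate = CL × Css = 10.80 × 12 = 129.6 mg/h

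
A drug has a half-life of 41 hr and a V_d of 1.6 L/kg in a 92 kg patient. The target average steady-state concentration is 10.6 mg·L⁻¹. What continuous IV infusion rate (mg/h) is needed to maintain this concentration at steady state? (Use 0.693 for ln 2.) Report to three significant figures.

26.4 mg/h

Total Vd = 1.6 × 92 = 147.2 L
k = 0.693/41 = 0.01690 h⁻¹, so CL = k·Vd = 0.01690 × 147.2 = 2.488 L/h
Infusion rate = CL × Css = 2.488 × 10.6 = 26.37 mg/h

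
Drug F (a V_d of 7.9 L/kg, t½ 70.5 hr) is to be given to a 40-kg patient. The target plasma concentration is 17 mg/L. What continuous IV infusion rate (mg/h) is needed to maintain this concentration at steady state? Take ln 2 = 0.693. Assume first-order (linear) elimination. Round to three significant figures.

52.8 mg/h

Vd(total) = 40 kg × 7.9 L/kg = 316.0 L
CL = ln 2 · Vd / t½ = 0.693 × 316.0 / 70.5 = 3.106 L/h
Infusion rate = CL × Css = 3.106 × 17 = 52.80 mg/h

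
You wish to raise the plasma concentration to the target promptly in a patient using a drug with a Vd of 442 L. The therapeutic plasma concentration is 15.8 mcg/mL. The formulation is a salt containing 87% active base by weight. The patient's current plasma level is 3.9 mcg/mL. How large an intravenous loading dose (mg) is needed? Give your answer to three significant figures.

6050 mg

The loading dose fills Vd to the target concentration.
Concentration deficit ΔC = 15.8 − 3.9 = 11.90 mg/L
LD = Vd × ΔC / S = 442.0 × 11.90 / 0.87 = 6046 mg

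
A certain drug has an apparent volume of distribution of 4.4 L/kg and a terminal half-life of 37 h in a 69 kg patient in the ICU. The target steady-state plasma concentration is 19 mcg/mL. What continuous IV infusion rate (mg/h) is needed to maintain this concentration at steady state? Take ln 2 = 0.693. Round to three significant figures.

Vd = 4.4 L/kg × 69 kg = 303.6 L
k = 0.693/37 = 0.01873 h⁻¹, so CL = k·Vd = 0.01873 × 303.6 = 5.686 L/h
Infusion rate = CL × Css = 5.686 × 19 = 108.0 mg/h

108 mg/h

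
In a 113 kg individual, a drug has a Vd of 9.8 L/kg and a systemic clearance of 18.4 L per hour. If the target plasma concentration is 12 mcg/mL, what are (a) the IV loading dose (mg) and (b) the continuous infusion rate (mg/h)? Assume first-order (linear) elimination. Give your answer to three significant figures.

Total Vd = 9.8 × 113 = 1107 L
Loading: fill Vd to C_target → 1107 L × 12 mg/L = 13280 mg
Infusion rate = 18.40 L/h × 12 mg/L = 220.8 mg/h

(a) 13300 mg; (b) 221 mg/h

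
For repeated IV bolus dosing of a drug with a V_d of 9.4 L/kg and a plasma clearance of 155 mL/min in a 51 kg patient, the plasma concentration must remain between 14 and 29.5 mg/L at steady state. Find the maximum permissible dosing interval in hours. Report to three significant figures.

Total Vd = 9.4 × 51 = 479.4 L
CL = 155 mL/min × 60/1000 = 9.300 L/h
k = CL / Vd = 9.300 / 479.4 = 0.01940 h⁻¹
Between IV bolus doses, concentration decays as C = C₀·e^(−kτ), so C_peak/C_trough = e^(kτ).
τ_max = ln(C_peak/C_trough) / k = ln(29.5/14) / 0.01940 = 0.7453 / 0.01940 = 38.42 h

38.4 h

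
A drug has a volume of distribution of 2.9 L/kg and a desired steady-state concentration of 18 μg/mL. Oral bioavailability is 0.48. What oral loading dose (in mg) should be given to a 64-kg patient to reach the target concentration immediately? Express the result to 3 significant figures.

Vd(total) = 64 kg × 2.9 L/kg = 185.6 L
The loading dose fills Vd to the target concentration.
LD = Vd × C / F = 185.6 × 18.00 / 0.48 = 6960 mg

6960 mg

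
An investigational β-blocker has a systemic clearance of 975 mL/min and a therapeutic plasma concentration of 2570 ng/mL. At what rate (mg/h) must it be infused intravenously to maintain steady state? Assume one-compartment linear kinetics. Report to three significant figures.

CL = 975 mL/min × 60/1000 = 58.50 L/h
C = 2570 ng/mL = 2.570 mg/L
At steady state, infusion rate equals elimination rate: rate in = CL × Css.
Rate = CL × Css = 58.50 × 2.57 = 150.3 mg/h

150 mg/h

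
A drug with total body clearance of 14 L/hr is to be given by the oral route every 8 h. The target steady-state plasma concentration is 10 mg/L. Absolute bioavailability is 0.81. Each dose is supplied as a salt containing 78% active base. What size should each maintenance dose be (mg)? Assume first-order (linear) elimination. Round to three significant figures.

D = CL × Css × τ / F / S = 14.00 × 10 × 8 / 0.81 / 0.78 = 1773 mg

1770 mg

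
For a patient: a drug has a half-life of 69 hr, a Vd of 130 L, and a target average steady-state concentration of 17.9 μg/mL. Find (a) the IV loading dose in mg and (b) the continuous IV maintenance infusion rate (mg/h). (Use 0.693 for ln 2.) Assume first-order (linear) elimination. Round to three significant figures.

LD = Vd × C = 130.0 × 17.9 = 2327 mg
CL = 0.693 × Vd / t½ = 0.693 × 130.0 / 69 = 1.306 L/h
Infusion rate = CL × Css = 1.306 × 17.9 = 23.38 mg/h

(a) 2330 mg; (b) 23.4 mg/h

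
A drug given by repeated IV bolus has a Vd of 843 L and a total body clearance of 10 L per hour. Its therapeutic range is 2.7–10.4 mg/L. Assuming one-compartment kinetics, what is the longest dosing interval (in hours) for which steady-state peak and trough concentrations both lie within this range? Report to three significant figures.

114 h

k = CL / Vd = 10.00 / 843.0 = 0.01186 h⁻¹
Between IV bolus doses, concentration decays as C = C₀·e^(−kτ), so C_peak/C_trough = e^(kτ).
τ_max = ln(C_peak/C_trough) / k = ln(10.4/2.7) / 0.01186 = 1.349 / 0.01186 = 113.7 h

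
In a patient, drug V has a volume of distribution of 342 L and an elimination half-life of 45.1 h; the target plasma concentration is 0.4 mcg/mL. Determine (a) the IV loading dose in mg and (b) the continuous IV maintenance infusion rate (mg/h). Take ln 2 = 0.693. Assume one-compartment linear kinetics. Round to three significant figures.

LD = Vd × C = 342.0 × 0.4 = 136.8 mg
CL = 0.693 × Vd / t½ = 0.693 × 342.0 / 45.1 = 5.255 L/h
Infusion rate = CL × Css = 5.255 × 0.4 = 2.102 mg/h

(a) 137 mg; (b) 2.10 mg/h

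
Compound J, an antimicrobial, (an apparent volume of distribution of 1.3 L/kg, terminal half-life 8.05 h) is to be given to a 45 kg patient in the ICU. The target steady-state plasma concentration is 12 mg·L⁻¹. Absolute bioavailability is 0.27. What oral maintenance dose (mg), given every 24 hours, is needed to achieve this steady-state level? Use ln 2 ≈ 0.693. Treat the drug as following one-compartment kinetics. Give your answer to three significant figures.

Vd = 1.3 L/kg × 45 kg = 58.50 L
CL = ln 2 · Vd / t½ = 0.693 × 58.50 / 8.05 = 5.036 L/h
D = CL × Css × τ / F = 5.036 × 12 × 24 / 0.27 = 5372 mg

5370 mg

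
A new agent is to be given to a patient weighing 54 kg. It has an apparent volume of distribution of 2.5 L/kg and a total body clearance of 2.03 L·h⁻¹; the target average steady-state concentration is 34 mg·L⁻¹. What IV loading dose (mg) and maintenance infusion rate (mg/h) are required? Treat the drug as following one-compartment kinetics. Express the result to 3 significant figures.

(a) 4590 mg; (b) 69.0 mg/h

Vd = 2.5 L/kg × 54 kg = 135.0 L
Loading dose = Vd × C = 135.0 × 34 = 4590 mg
Infusion rate = 2.030 L/h × 34 mg/L = 69.02 mg/h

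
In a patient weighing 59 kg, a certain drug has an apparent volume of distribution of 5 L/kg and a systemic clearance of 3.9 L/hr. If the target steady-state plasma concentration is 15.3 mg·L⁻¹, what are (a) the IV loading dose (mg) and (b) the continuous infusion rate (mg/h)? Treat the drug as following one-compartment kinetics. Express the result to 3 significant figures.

Vd = 5 L/kg × 59 kg = 295.0 L
LD = Vd · C_target = 295.0 × 15.3 = 4514 mg
Maintenance: replace elimination → rate = CL × Css = 3.900 × 15.3 = 59.67 mg/h

(a) 4510 mg; (b) 59.7 mg/h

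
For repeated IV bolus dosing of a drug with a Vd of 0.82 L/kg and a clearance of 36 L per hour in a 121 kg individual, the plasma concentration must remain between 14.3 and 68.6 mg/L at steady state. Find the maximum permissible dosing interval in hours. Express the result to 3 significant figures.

4.32 h

Vd(total) = 121 kg × 0.82 L/kg = 99.22 L
k = CL / Vd = 36.00 / 99.22 = 0.3628 h⁻¹
Between IV bolus doses, concentration decays as C = C₀·e^(−kτ), so C_peak/C_trough = e^(kτ).
τ_max = ln(C_peak/C_trough) / k = ln(68.6/14.3) / 0.3628 = 1.568 / 0.3628 = 4.322 h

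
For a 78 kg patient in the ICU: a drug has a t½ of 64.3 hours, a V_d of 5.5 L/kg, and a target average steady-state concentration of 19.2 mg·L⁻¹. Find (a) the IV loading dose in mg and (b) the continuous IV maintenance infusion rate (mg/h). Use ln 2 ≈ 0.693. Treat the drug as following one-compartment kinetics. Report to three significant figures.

(a) 8240 mg; (b) 88.8 mg/h

Vd(total) = 78 kg × 5.5 L/kg = 429.0 L
LD = Vd × C = 429.0 × 19.2 = 8237 mg
CL = 0.693 × Vd / t½ = 0.693 × 429.0 / 64.3 = 4.624 L/h
Infusion rate = CL × Css = 4.624 × 19.2 = 88.78 mg/h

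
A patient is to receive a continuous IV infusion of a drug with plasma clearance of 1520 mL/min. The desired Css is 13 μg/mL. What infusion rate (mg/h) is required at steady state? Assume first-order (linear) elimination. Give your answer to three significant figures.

1190 mg/h

Convert clearance: 1520 mL/min × 60 min/h ÷ 1000 mL/L = 91.20 L/h
Rate = CL × Css = 91.20 × 13 = 1186 mg/h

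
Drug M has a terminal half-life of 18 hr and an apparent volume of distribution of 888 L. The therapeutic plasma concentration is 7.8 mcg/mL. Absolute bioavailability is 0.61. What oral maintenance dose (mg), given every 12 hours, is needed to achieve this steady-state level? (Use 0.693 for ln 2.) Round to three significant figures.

5250 mg

CL = 0.693 × Vd / t½ = 0.693 × 888.0 / 18 = 34.19 L/h
D = CL × Css × τ / F = 34.19 × 7.8 × 12 / 0.61 = 5246 mg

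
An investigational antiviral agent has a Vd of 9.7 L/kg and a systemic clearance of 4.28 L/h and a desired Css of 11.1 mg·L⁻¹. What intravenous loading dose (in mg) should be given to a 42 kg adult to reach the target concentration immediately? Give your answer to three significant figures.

Vd = 9.7 L/kg × 42 kg = 407.4 L
The loading dose fills Vd to the target concentration.
LD = Vd × C = 407.4 × 11.10 = 4522 mg

4520 mg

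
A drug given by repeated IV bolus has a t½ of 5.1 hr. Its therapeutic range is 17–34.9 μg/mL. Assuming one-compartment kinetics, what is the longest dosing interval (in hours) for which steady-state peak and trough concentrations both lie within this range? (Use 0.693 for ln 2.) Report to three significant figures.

5.29 h

k = 0.693 / t½ = 0.693 / 5.1 = 0.1359 h⁻¹
Between IV bolus doses, concentration decays as C = C₀·e^(−kτ), so C_peak/C_trough = e^(kτ).
τ_max = ln(C_peak/C_trough) / k = ln(34.9/17) / 0.1359 = 0.7193 / 0.1359 = 5.293 h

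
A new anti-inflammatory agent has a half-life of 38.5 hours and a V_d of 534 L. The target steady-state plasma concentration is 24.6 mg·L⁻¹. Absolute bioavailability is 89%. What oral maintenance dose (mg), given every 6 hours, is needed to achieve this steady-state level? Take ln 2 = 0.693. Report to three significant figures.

CL = ln 2 · Vd / t½ = 0.693 × 534.0 / 38.5 = 9.612 L/h
D = CL × Css × τ / F = 9.612 × 24.6 × 6 / 0.89 = 1594 mg

1590 mg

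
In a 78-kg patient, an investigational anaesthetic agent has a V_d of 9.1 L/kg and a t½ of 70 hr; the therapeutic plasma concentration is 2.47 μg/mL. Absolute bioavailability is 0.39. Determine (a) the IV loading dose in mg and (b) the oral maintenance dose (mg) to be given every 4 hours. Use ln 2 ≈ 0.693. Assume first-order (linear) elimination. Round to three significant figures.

Vd(total) = 78 kg × 9.1 L/kg = 709.8 L
LD = Vd × C = 709.8 × 2.47 = 1753 mg
CL = 0.693 × Vd / t½ = 0.693 × 709.8 / 70 = 7.027 L/h
D = CL × Css × τ / F = 7.027 × 2.47 × 4 / 0.39 = 178.0 mg

(a) 1750 mg; (b) 178 mg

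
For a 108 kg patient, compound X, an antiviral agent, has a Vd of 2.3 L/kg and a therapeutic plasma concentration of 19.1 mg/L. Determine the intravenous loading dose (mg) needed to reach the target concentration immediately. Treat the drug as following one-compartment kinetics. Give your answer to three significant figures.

4740 mg

Vd = 2.3 L/kg × 108 kg = 248.4 L
LD = Vd × C = 248.4 × 19.10 = 4744 mg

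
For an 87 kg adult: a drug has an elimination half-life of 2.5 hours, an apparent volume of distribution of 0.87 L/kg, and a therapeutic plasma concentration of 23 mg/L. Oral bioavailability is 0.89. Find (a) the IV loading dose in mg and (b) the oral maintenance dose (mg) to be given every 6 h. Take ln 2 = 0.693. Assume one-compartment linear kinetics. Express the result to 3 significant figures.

(a) 1740 mg; (b) 3250 mg

Total Vd = 0.87 × 87 = 75.69 L
LD = Vd × C = 75.69 × 23 = 1741 mg
CL = 0.693 × Vd / t½ = 0.693 × 75.69 / 2.5 = 20.98 L/h
D = CL × Css × τ / F = 20.98 × 23 × 6 / 0.89 = 3253 mg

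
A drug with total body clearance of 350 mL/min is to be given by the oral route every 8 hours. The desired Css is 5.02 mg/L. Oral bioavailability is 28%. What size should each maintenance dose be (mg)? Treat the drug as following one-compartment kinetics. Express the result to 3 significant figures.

CL = 350 mL/min × 60/1000 = 21.00 L/h
At steady state, dose per interval replaces the amount cleared in that interval: F·D/τ = CL·Css.
D = CL × Css × τ / F = 21.00 × 5.02 × 8 / 0.28 = 3012 mg

3010 mg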